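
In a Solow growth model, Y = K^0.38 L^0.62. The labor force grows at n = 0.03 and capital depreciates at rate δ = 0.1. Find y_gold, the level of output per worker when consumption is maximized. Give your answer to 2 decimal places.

y_gold ≈ 1.93

Capital per worker breaks even when investment replaces (n + δ)·k; here n + δ = 0.13.
Setting f'(k) = n+δ gives 0.38·k^(0.38−1) = 0.13, hence k_gold = (0.38/0.13)^(1/0.62) ≈ 5.6410.
Output: y_gold = k_gold^0.38 = 5.6410^0.38 ≈ 1.9298.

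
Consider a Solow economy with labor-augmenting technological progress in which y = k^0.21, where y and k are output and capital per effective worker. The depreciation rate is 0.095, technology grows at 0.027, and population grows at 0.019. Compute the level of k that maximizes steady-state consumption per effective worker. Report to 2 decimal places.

Break-even investment rate: n + g + δ = 0.019 + 0.027 + 0.095 = 0.141.
Golden rule sets MPK = n+g+δ: 0.21·k^(0.21−1) = 0.141, so k_gold = (0.21/0.141)^(1/0.79) ≈ 1.6557.

k_gold ≈ 1.66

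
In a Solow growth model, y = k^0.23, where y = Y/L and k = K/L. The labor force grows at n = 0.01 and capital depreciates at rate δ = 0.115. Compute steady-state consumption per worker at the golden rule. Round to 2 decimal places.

Capital per worker breaks even when investment replaces (n + δ)·k; here n + δ = 0.125.
At the golden rule the marginal product of capital equals n+δ: 0.23·k^(0.23−1) = 0.125. Solving, k_gold = (0.23/0.125)^(1/0.77) ≈ 2.2076.
y_gold = 2.2076^0.23 ≈ 1.1998.
c_gold = y_gold − (n+δ)·k_gold = 1.1998 − 0.125·2.2076 ≈ 0.9238.

c_gold ≈ 0.92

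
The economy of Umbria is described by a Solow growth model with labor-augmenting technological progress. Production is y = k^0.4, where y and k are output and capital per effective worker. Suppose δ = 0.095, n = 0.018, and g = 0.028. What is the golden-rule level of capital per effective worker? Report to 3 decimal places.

The effective depreciation rate is n + g + δ = 0.018 + 0.028 + 0.095 = 0.141.
Maximizing c = f(k) − (n+g+δ)·k gives f'(k) = n+g+δ, i.e. 0.4·k^(0.4−1) = 0.141, so k_gold = (0.4/0.141)^(1/0.6) ≈ 5.6851.

k_gold ≈ 5.685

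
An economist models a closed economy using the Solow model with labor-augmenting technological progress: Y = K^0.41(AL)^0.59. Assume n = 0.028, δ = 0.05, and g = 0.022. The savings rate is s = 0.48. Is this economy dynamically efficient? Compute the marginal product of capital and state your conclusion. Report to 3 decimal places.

The effective depreciation rate is n + g + δ = 0.028 + 0.022 + 0.05 = 0.1.
Steady-state k*: s·k^0.41 = 0.1·k gives k* = (0.48/0.1)^(1/0.59) ≈ 14.2773.
MPK = 0.41·14.2773^(-0.59) ≈ 0.0854.
MPK < n+g+δ = 0.1, so the economy is dynamically inefficient (over-saving).

dynamically inefficient; MPK ≈ 0.085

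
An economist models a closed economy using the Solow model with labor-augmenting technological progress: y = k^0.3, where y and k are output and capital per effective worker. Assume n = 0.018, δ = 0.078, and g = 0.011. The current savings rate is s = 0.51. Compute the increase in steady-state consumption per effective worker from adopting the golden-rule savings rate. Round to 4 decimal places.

The effective depreciation rate is n + g + δ = 0.018 + 0.011 + 0.078 = 0.107.
Current steady state (s = 0.51): k* = (0.51/0.107)^(1/0.7) ≈ 9.3076, y* = 9.3076^0.3 ≈ 1.9528, c* = (1−0.51)·1.9528 ≈ 0.9569.
Setting f'(k) = n+g+δ gives 0.3·k^(0.3−1) = 0.107, hence k_gold = (0.3/0.107)^(1/0.7) ≈ 4.3614.
y_gold = 4.3614^0.3 ≈ 1.5556, c_gold = y_gold − 0.107·k_gold ≈ 1.0889.
Gain: Δc = 1.0889 − 0.9569 ≈ 0.1320.

Δc ≈ 0.1320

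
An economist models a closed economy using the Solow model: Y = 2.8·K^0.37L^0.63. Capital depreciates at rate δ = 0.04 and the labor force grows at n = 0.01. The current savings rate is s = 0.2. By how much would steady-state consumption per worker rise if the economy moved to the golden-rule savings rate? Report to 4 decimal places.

Δc ≈ 1.2054

Capital per worker breaks even when investment replaces (n + δ)·k; here n + δ = 0.05.
Current steady state (s = 0.2): k* = (0.2·2.8/0.05)^(1/0.63) ≈ 46.2834, y* = 2.8·46.2834^0.37 ≈ 11.5709, c* = (1−0.2)·11.5709 ≈ 9.2567.
Setting f'(k) = n+δ gives 0.37·2.8·k^(0.37−1) = 0.05, hence k_gold = (0.37·2.8/0.05)^(1/0.63) ≈ 122.8875.
y_gold = 2.8·122.8875^0.37 ≈ 16.6064, c_gold = y_gold − 0.05·k_gold ≈ 10.4620.
Gain: Δc = 10.4620 − 9.2567 ≈ 1.2054.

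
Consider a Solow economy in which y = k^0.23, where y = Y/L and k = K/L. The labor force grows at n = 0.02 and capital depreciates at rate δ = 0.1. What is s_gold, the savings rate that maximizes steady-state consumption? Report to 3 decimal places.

The effective depreciation rate is n + δ = 0.02 + 0.1 = 0.12.
At the golden rule MPK = n+δ, and in any Cobb-Douglas steady state s = (n+δ)·k/y = MPK·k/y = capital's share 0.23.

s_gold = 0.230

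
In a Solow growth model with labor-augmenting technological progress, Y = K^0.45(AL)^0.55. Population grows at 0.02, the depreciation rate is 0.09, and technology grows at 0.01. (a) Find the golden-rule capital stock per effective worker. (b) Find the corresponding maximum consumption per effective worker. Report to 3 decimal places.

(a) k_gold ≈ 11.058; (b) c_gold ≈ 1.622

n + g + δ = 0.02 + 0.01 + 0.09 = 0.12.
At the golden rule the marginal product of capital equals n+g+δ: 0.45·k^(0.45−1) = 0.12. Solving, k_gold = (0.45/0.12)^(1/0.55) ≈ 11.0584.
y_gold = 11.0584^0.45 ≈ 2.9489; c_gold = y_gold − 0.12·k_gold ≈ 1.6219.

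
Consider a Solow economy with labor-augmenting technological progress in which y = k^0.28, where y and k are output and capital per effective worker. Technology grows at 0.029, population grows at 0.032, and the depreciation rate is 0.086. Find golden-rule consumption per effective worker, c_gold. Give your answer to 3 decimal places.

c_gold ≈ 0.925

Capital per effective worker breaks even when investment replaces (n + g + δ)·k; here n + g + δ = 0.147.
At the golden rule the marginal product of capital equals n+g+δ: 0.28·k^(0.28−1) = 0.147. Solving, k_gold = (0.28/0.147)^(1/0.72) ≈ 2.4472.
y_gold = 2.4472^0.28 ≈ 1.2848.
c_gold = y_gold − (n+g+δ)·k_gold = 1.2848 − 0.147·2.4472 ≈ 0.9250.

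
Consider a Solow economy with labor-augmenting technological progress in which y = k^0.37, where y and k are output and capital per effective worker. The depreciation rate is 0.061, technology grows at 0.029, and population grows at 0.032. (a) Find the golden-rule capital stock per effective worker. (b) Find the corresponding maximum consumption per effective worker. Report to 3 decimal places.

n + g + δ = 0.032 + 0.029 + 0.061 = 0.122.
Maximizing c = f(k) − (n+g+δ)·k gives f'(k) = n+g+δ, i.e. 0.37·k^(0.37−1) = 0.122, so k_gold = (0.37/0.122)^(1/0.63) ≈ 5.8187.
y_gold = 5.8187^0.37 ≈ 1.9186; c_gold = y_gold − 0.122·k_gold ≈ 1.2087.

(a) k_gold ≈ 5.819; (b) c_gold ≈ 1.209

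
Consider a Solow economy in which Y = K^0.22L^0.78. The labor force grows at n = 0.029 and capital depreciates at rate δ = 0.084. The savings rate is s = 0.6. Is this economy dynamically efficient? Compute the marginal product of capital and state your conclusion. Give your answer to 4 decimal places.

dynamically inefficient; MPK ≈ 0.0414

Break-even investment rate: n + δ = 0.029 + 0.084 = 0.113.
Steady-state k*: s·k^0.22 = 0.113·k gives k* = (0.6/0.113)^(1/0.78) ≈ 8.5032.
MPK = 0.22·8.5032^(-0.78) ≈ 0.0414.
MPK < n+δ = 0.113, so the economy is dynamically inefficient (over-saving).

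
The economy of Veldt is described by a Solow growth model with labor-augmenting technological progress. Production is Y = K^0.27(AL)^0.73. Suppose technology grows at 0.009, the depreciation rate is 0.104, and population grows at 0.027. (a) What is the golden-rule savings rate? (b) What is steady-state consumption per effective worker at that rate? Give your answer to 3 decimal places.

Break-even investment rate: n + g + δ = 0.027 + 0.009 + 0.104 = 0.14.
For Cobb-Douglas, s_gold equals capital's share: s_gold = 0.27.
Golden rule sets MPK = n+g+δ: 0.27·k^(0.27−1) = 0.14, so k_gold = (0.27/0.14)^(1/0.73) ≈ 2.4589.
y_gold = 2.4589^0.27 ≈ 1.2750; c_gold = (1−0.27)·y_gold ≈ 0.9307.

(a) s_gold = 0.270; (b) c_gold ≈ 0.931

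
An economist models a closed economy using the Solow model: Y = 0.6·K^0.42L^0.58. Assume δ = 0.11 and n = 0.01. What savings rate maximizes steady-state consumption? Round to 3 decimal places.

s_gold = 0.420

Break-even investment rate: n + δ = 0.01 + 0.11 = 0.12.
At the golden rule MPK = n+δ, and in any Cobb-Douglas steady state s = (n+δ)·k/y = MPK·k/y = capital's share 0.42.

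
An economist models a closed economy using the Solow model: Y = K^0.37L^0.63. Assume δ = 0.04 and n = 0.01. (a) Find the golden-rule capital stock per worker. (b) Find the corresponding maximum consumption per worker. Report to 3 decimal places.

(a) k_gold ≈ 23.974; (b) c_gold ≈ 2.041

Capital per worker breaks even when investment replaces (n + δ)·k; here n + δ = 0.05.
At the golden rule the marginal product of capital equals n+δ: 0.37·k^(0.37−1) = 0.05. Solving, k_gold = (0.37/0.05)^(1/0.63) ≈ 23.9736.
y_gold = 23.9736^0.37 ≈ 3.2397; c_gold = y_gold − 0.05·k_gold ≈ 2.0410.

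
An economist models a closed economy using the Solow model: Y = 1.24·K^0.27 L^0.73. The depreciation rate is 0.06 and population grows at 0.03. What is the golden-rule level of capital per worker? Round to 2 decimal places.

Capital per worker breaks even when investment replaces (n + δ)·k; here n + δ = 0.09.
Maximizing c = f(k) − (n+δ)·k gives f'(k) = n+δ, i.e. 0.27·1.24·k^(0.27−1) = 0.09, so k_gold = (0.27·1.24/0.09)^(1/0.73) ≈ 6.0474.

k_gold ≈ 6.05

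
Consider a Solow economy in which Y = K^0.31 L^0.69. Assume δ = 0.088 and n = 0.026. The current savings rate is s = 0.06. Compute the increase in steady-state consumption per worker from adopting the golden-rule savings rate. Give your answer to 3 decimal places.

n + δ = 0.026 + 0.088 = 0.114.
Current steady state (s = 0.06): k* = (0.06/0.114)^(1/0.69) ≈ 0.3945, y* = 0.3945^0.31 ≈ 0.7495, c* = (1−0.06)·0.7495 ≈ 0.7045.
Golden rule sets MPK = n+δ: 0.31·k^(0.31−1) = 0.114, so k_gold = (0.31/0.114)^(1/0.69) ≈ 4.2623.
y_gold = 4.2623^0.31 ≈ 1.5674, c_gold = y_gold − 0.114·k_gold ≈ 1.0815.
Gain: Δc = 1.0815 − 0.7045 ≈ 0.3770.

Δc ≈ 0.377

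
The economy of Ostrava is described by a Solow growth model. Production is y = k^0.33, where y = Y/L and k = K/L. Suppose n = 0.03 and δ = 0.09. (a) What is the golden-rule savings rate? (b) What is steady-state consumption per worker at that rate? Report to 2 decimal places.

Break-even investment rate: n + δ = 0.03 + 0.09 = 0.12.
For Cobb-Douglas, s_gold equals capital's share: s_gold = 0.33.
At the golden rule the marginal product of capital equals n+δ: 0.33·k^(0.33−1) = 0.12. Solving, k_gold = (0.33/0.12)^(1/0.67) ≈ 4.5261.
y_gold = 4.5261^0.33 ≈ 1.6458; c_gold = (1−0.33)·y_gold ≈ 1.1027.

(a) s_gold = 0.33; (b) c_gold ≈ 1.10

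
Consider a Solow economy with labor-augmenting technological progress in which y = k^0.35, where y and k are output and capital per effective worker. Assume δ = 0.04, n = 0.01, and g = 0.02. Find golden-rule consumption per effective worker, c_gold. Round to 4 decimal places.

c_gold ≈ 1.5463

Break-even investment rate: n + g + δ = 0.01 + 0.02 + 0.04 = 0.07.
Setting f'(k) = n+g+δ gives 0.35·k^(0.35−1) = 0.07, hence k_gold = (0.35/0.07)^(1/0.65) ≈ 11.8943.
y_gold = 11.8943^0.35 ≈ 2.3789.
c_gold = y_gold − (n+g+δ)·k_gold = 2.3789 − 0.07·11.8943 ≈ 1.5463.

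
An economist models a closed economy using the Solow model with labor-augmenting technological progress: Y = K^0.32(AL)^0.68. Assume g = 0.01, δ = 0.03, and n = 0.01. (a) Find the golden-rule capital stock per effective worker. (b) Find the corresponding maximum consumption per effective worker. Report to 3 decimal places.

(a) k_gold ≈ 15.331; (b) c_gold ≈ 1.629

Break-even investment rate: n + g + δ = 0.01 + 0.01 + 0.03 = 0.05.
Maximizing c = f(k) − (n+g+δ)·k gives f'(k) = n+g+δ, i.e. 0.32·k^(0.32−1) = 0.05, so k_gold = (0.32/0.05)^(1/0.68) ≈ 15.3306.
y_gold = 15.3306^0.32 ≈ 2.3954; c_gold = y_gold − 0.05·k_gold ≈ 1.6289.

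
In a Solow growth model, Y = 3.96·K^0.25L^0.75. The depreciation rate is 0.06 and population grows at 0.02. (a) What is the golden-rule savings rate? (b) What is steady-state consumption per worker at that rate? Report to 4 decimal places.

The effective depreciation rate is n + δ = 0.02 + 0.06 = 0.08.
For Cobb-Douglas, s_gold equals capital's share: s_gold = 0.25.
At the golden rule the marginal product of capital equals n+δ: 0.25·3.96·k^(0.25−1) = 0.08. Solving, k_gold = (0.25·3.96/0.08)^(1/0.75) ≈ 28.6238.
y_gold = 3.96·28.6238^0.25 ≈ 9.1596; c_gold = (1−0.25)·y_gold ≈ 6.8697.

(a) s_gold = 0.2500; (b) c_gold ≈ 6.8697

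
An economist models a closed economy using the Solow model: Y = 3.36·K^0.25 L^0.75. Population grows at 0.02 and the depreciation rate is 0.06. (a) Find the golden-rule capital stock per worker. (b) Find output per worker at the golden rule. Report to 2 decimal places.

(a) k_gold ≈ 22.99; (b) y_gold ≈ 7.36

n + δ = 0.02 + 0.06 = 0.08.
Golden rule sets MPK = n+δ: 0.25·3.36·k^(0.25−1) = 0.08, so k_gold = (0.25·3.36/0.08)^(1/0.75) ≈ 22.9925.
y_gold = 3.36·22.9925^0.25 ≈ 7.3576.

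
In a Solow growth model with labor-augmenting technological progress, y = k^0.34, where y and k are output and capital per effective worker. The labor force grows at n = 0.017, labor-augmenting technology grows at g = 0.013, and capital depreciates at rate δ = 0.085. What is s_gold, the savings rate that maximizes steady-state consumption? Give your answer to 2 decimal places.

n + g + δ = 0.017 + 0.013 + 0.085 = 0.115.
At the golden rule MPK = n+g+δ, and in any Cobb-Douglas steady state s = (n+g+δ)·k/y = MPK·k/y = capital's share 0.34.

s_gold = 0.34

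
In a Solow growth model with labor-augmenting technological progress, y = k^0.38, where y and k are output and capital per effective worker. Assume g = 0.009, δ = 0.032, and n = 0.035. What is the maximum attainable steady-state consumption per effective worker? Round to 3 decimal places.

Break-even investment rate: n + g + δ = 0.035 + 0.009 + 0.032 = 0.076.
Setting f'(k) = n+g+δ gives 0.38·k^(0.38−1) = 0.076, hence k_gold = (0.38/0.076)^(1/0.62) ≈ 13.4082.
y_gold = 13.4082^0.38 ≈ 2.6816.
c_gold = y_gold − (n+g+δ)·k_gold = 2.6816 − 0.076·13.4082 ≈ 1.6626.

c_gold ≈ 1.663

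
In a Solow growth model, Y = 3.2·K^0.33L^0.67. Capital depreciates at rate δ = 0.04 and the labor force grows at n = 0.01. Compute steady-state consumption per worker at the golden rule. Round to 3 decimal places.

c_gold ≈ 9.631

Capital per worker breaks even when investment replaces (n + δ)·k; here n + δ = 0.05.
At the golden rule the marginal product of capital equals n+δ: 0.33·3.2·k^(0.33−1) = 0.05. Solving, k_gold = (0.33·3.2/0.05)^(1/0.67) ≈ 94.8757.
y_gold = 3.2·94.8757^0.33 ≈ 14.3751.
c_gold = y_gold − (n+δ)·k_gold = 14.3751 − 0.05·94.8757 ≈ 9.6313.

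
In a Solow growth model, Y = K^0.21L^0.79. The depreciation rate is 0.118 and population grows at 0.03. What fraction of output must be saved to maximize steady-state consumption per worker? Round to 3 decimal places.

Break-even investment rate: n + δ = 0.03 + 0.118 = 0.148.
At the golden rule MPK = n+δ, and in any Cobb-Douglas steady state s = (n+δ)·k/y = MPK·k/y = capital's share 0.21.

s_gold = 0.210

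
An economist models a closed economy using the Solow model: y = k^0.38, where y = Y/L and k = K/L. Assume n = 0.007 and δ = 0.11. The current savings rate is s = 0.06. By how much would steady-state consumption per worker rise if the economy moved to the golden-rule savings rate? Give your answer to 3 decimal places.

Δc ≈ 0.652

Break-even investment rate: n + δ = 0.007 + 0.11 = 0.117.
Current steady state (s = 0.06): k* = (0.06/0.117)^(1/0.62) ≈ 0.3406, y* = 0.3406^0.38 ≈ 0.6641, c* = (1−0.06)·0.6641 ≈ 0.6243.
Setting f'(k) = n+δ gives 0.38·k^(0.38−1) = 0.117, hence k_gold = (0.38/0.117)^(1/0.62) ≈ 6.6859.
y_gold = 6.6859^0.38 ≈ 2.0585, c_gold = y_gold − 0.117·k_gold ≈ 1.2763.
Gain: Δc = 1.2763 − 0.6243 ≈ 0.6520.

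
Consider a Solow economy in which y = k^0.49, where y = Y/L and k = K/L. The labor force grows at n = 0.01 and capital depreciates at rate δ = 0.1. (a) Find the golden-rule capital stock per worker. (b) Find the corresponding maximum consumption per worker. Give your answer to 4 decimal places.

The effective depreciation rate is n + δ = 0.01 + 0.1 = 0.11.
Maximizing c = f(k) − (n+δ)·k gives f'(k) = n+δ, i.e. 0.49·k^(0.49−1) = 0.11, so k_gold = (0.49/0.11)^(1/0.51) ≈ 18.7139.
y_gold = 18.7139^0.49 ≈ 4.2011; c_gold = y_gold − 0.11·k_gold ≈ 2.1425.

(a) k_gold ≈ 18.7139; (b) c_gold ≈ 2.1425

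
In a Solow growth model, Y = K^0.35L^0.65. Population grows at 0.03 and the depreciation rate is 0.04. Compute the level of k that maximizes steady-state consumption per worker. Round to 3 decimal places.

k_gold ≈ 11.894

The effective depreciation rate is n + δ = 0.03 + 0.04 = 0.07.
At the golden rule the marginal product of capital equals n+δ: 0.35·k^(0.35−1) = 0.07. Solving, k_gold = (0.35/0.07)^(1/0.65) ≈ 11.8943.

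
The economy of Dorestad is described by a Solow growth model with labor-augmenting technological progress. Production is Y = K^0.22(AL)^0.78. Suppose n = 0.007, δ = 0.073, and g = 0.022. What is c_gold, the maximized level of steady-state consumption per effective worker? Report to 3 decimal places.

c_gold ≈ 0.969

Break-even investment rate: n + g + δ = 0.007 + 0.022 + 0.073 = 0.102.
Setting f'(k) = n+g+δ gives 0.22·k^(0.22−1) = 0.102, hence k_gold = (0.22/0.102)^(1/0.78) ≈ 2.6790.
y_gold = 2.6790^0.22 ≈ 1.2421.
c_gold = y_gold − (n+g+δ)·k_gold = 1.2421 − 0.102·2.6790 ≈ 0.9688.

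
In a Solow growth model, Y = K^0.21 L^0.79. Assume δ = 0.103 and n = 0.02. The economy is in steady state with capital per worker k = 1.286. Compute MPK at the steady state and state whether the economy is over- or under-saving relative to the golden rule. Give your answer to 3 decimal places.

Break-even investment rate: n + δ = 0.02 + 0.103 = 0.123.
MPK = 0.21·k^(0.21−1) = 0.21·1.286^(-0.79) ≈ 0.1722.
MPK > 0.123, so the economy is dynamically efficient (under-saving).

under-saving; MPK ≈ 0.172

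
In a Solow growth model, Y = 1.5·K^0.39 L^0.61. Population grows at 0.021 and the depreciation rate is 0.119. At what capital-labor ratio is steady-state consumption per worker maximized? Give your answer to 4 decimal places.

k_gold ≈ 10.4251

n + δ = 0.021 + 0.119 = 0.14.
At the golden rule the marginal product of capital equals n+δ: 0.39·1.5·k^(0.39−1) = 0.14. Solving, k_gold = (0.39·1.5/0.14)^(1/0.61) ≈ 10.4251.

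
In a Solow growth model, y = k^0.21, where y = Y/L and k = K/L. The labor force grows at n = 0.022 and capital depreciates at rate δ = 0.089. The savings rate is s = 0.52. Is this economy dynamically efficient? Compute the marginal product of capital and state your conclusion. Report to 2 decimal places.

n + δ = 0.022 + 0.089 = 0.111.
Steady-state k*: s·k^0.21 = 0.111·k gives k* = (0.52/0.111)^(1/0.79) ≈ 7.0626.
MPK = 0.21·7.0626^(-0.79) ≈ 0.0448.
MPK < n+δ = 0.111, so the economy is dynamically inefficient (over-saving).

dynamically inefficient; MPK ≈ 0.04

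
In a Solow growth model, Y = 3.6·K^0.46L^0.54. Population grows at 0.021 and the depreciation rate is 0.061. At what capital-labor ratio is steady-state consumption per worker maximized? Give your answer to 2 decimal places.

k_gold ≈ 261.29

Break-even investment rate: n + δ = 0.021 + 0.061 = 0.082.
Maximizing c = f(k) − (n+δ)·k gives f'(k) = n+δ, i.e. 0.46·3.6·k^(0.46−1) = 0.082, so k_gold = (0.46·3.6/0.082)^(1/0.54) ≈ 261.2902.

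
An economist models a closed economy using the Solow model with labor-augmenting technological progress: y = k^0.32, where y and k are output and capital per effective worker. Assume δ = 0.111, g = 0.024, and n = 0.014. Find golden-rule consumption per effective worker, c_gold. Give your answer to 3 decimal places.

Capital per effective worker breaks even when investment replaces (n + g + δ)·k; here n + g + δ = 0.149.
Setting f'(k) = n+g+δ gives 0.32·k^(0.32−1) = 0.149, hence k_gold = (0.32/0.149)^(1/0.68) ≈ 3.0774.
y_gold = 3.0774^0.32 ≈ 1.4329.
c_gold = y_gold − (n+g+δ)·k_gold = 1.4329 − 0.149·3.0774 ≈ 0.9744.

c_gold ≈ 0.974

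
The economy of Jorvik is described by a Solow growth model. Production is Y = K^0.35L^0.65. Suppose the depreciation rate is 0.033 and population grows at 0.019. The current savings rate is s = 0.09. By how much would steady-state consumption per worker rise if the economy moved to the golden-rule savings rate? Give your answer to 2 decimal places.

Break-even investment rate: n + δ = 0.019 + 0.033 = 0.052.
Current steady state (s = 0.09): k* = (0.09/0.052)^(1/0.65) ≈ 2.3255, y* = 2.3255^0.35 ≈ 1.3436, c* = (1−0.09)·1.3436 ≈ 1.2227.
Golden rule sets MPK = n+δ: 0.35·k^(0.35−1) = 0.052, so k_gold = (0.35/0.052)^(1/0.65) ≈ 18.7908.
y_gold = 18.7908^0.35 ≈ 2.7918, c_gold = y_gold − 0.052·k_gold ≈ 1.8147.
Gain: Δc = 1.8147 − 1.2227 ≈ 0.5919.

Δc ≈ 0.59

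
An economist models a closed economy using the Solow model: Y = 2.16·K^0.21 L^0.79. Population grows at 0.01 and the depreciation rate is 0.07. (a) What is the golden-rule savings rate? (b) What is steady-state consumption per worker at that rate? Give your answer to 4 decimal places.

(a) s_gold = 0.2100; (b) c_gold ≈ 2.7065

Capital per worker breaks even when investment replaces (n + δ)·k; here n + δ = 0.08.
For Cobb-Douglas, s_gold equals capital's share: s_gold = 0.21.
Setting f'(k) = n+δ gives 0.21·2.16·k^(0.21−1) = 0.08, hence k_gold = (0.21·2.16/0.08)^(1/0.79) ≈ 8.9930.
y_gold = 2.16·8.9930^0.21 ≈ 3.4259; c_gold = (1−0.21)·y_gold ≈ 2.7065.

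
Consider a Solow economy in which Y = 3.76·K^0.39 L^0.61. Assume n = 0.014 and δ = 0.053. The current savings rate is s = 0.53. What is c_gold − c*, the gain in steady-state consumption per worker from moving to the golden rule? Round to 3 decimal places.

Δc ≈ 1.032

Capital per worker breaks even when investment replaces (n + δ)·k; here n + δ = 0.067.
Current steady state (s = 0.53): k* = (0.53·3.76/0.067)^(1/0.61) ≈ 260.2506, y* = 3.76·260.2506^0.39 ≈ 32.8996, c* = (1−0.53)·32.8996 ≈ 15.4628.
Golden rule sets MPK = n+δ: 0.39·3.76·k^(0.39−1) = 0.067, so k_gold = (0.39·3.76/0.067)^(1/0.61) ≈ 157.4028.
y_gold = 3.76·157.4028^0.39 ≈ 27.0410, c_gold = y_gold − 0.067·k_gold ≈ 16.4950.
Gain: Δc = 16.4950 − 15.4628 ≈ 1.0322.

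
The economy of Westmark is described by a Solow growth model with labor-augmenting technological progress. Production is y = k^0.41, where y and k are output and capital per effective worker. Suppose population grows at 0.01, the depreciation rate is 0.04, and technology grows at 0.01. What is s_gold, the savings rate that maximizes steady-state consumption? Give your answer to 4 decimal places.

Break-even investment rate: n + g + δ = 0.01 + 0.01 + 0.04 = 0.06.
At the golden rule MPK = n+g+δ, and in any Cobb-Douglas steady state s = (n+g+δ)·k/y = MPK·k/y = capital's share 0.41.

s_gold = 0.4100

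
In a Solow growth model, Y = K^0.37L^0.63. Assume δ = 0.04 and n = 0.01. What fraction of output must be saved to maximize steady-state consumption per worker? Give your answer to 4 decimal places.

s_gold = 0.3700

The effective depreciation rate is n + δ = 0.01 + 0.04 = 0.05.
At the golden rule MPK = n+δ, and in any Cobb-Douglas steady state s = (n+δ)·k/y = MPK·k/y = capital's share 0.37.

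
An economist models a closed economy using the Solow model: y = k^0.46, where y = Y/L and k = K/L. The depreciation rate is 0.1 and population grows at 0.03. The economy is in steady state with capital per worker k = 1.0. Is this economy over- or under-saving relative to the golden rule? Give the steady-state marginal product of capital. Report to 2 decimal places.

under-saving; MPK ≈ 0.46

n + δ = 0.03 + 0.1 = 0.13.
MPK = 0.46·k^(0.46−1) = 0.46·1.0^(-0.54) ≈ 0.4600.
MPK > 0.13, so the economy is dynamically efficient (under-saving).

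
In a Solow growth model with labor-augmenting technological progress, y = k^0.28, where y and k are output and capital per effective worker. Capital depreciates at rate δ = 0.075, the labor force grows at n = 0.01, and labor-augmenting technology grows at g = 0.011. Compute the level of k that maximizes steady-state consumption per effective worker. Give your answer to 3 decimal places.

Break-even investment rate: n + g + δ = 0.01 + 0.011 + 0.075 = 0.096.
At the golden rule the marginal product of capital equals n+g+δ: 0.28·k^(0.28−1) = 0.096. Solving, k_gold = (0.28/0.096)^(1/0.72) ≈ 4.4226.

k_gold ≈ 4.423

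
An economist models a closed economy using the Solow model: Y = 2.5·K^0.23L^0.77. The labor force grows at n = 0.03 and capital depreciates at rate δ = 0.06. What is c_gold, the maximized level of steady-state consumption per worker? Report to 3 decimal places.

c_gold ≈ 3.350

The effective depreciation rate is n + δ = 0.03 + 0.06 = 0.09.
Maximizing c = f(k) − (n+δ)·k gives f'(k) = n+δ, i.e. 0.23·2.5·k^(0.23−1) = 0.09, so k_gold = (0.23·2.5/0.09)^(1/0.77) ≈ 11.1175.
y_gold = 2.5·11.1175^0.23 ≈ 4.3503.
c_gold = y_gold − (n+δ)·k_gold = 4.3503 − 0.09·11.1175 ≈ 3.3497.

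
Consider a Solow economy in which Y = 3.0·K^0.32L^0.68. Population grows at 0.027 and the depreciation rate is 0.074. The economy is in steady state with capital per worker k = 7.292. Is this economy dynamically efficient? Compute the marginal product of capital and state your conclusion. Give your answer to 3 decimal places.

dynamically efficient; MPK ≈ 0.249

Break-even investment rate: n + δ = 0.027 + 0.074 = 0.101.
MPK = 0.32·3.0·k^(0.32−1) = 0.32·3.0·7.292^(-0.68) ≈ 0.2486.
MPK > 0.101, so the economy is dynamically efficient (under-saving).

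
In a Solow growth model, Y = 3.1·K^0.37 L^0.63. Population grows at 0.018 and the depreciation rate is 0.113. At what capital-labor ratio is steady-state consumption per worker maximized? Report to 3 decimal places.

k_gold ≈ 31.311

n + δ = 0.018 + 0.113 = 0.131.
At the golden rule the marginal product of capital equals n+δ: 0.37·3.1·k^(0.37−1) = 0.131. Solving, k_gold = (0.37·3.1/0.131)^(1/0.63) ≈ 31.3113.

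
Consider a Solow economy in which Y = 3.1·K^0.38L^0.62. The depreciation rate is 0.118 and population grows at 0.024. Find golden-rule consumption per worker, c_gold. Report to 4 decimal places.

c_gold ≈ 7.0295

Break-even investment rate: n + δ = 0.024 + 0.118 = 0.142.
Maximizing c = f(k) − (n+δ)·k gives f'(k) = n+δ, i.e. 0.38·3.1·k^(0.38−1) = 0.142, so k_gold = (0.38·3.1/0.142)^(1/0.62) ≈ 30.3408.
y_gold = 3.1·30.3408^0.38 ≈ 11.3379.
c_gold = y_gold − (n+δ)·k_gold = 11.3379 − 0.142·30.3408 ≈ 7.0295.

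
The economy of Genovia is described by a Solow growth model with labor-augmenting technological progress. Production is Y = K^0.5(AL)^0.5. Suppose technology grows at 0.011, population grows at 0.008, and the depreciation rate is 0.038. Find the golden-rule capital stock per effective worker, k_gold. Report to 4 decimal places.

Break-even investment rate: n + g + δ = 0.008 + 0.011 + 0.038 = 0.057.
Maximizing c = f(k) − (n+g+δ)·k gives f'(k) = n+g+δ, i.e. 0.5·k^(0.5−1) = 0.057, so k_gold = (0.5/0.057)^(1/0.5) ≈ 76.9468.

k_gold ≈ 76.9468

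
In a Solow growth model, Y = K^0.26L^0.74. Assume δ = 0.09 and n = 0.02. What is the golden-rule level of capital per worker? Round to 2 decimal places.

n + δ = 0.02 + 0.09 = 0.11.
At the golden rule the marginal product of capital equals n+δ: 0.26·k^(0.26−1) = 0.11. Solving, k_gold = (0.26/0.11)^(1/0.74) ≈ 3.1977.

k_gold ≈ 3.20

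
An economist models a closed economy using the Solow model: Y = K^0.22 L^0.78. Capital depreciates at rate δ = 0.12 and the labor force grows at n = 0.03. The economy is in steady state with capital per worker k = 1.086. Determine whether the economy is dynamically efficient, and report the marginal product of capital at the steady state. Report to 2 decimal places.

Capital per worker breaks even when investment replaces (n + δ)·k; here n + δ = 0.15.
MPK = 0.22·k^(0.22−1) = 0.22·1.086^(-0.78) ≈ 0.2063.
MPK > 0.15, so the economy is dynamically efficient (under-saving).

dynamically efficient; MPK ≈ 0.21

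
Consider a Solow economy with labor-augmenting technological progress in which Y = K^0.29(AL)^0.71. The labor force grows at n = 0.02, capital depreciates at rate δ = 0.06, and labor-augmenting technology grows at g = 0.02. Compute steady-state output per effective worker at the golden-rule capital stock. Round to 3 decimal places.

The effective depreciation rate is n + g + δ = 0.02 + 0.02 + 0.06 = 0.1.
Maximizing c = f(k) − (n+g+δ)·k gives f'(k) = n+g+δ, i.e. 0.29·k^(0.29−1) = 0.1, so k_gold = (0.29/0.1)^(1/0.71) ≈ 4.4799.
Output: y_gold = k_gold^0.29 = 4.4799^0.29 ≈ 1.5448.

y_gold ≈ 1.545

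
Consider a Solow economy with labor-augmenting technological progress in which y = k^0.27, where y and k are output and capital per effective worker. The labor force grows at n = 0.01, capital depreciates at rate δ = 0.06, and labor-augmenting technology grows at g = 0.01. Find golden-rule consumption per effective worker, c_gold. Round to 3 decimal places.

Capital per effective worker breaks even when investment replaces (n + g + δ)·k; here n + g + δ = 0.08.
At the golden rule the marginal product of capital equals n+g+δ: 0.27·k^(0.27−1) = 0.08. Solving, k_gold = (0.27/0.08)^(1/0.73) ≈ 5.2925.
y_gold = 5.2925^0.27 ≈ 1.5682.
c_gold = y_gold − (n+g+δ)·k_gold = 1.5682 − 0.08·5.2925 ≈ 1.1448.

c_gold ≈ 1.145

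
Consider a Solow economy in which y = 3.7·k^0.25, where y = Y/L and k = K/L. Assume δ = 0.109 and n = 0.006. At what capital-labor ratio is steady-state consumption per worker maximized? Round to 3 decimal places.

The effective depreciation rate is n + δ = 0.006 + 0.109 = 0.115.
Golden rule sets MPK = n+δ: 0.25·3.7·k^(0.25−1) = 0.115, so k_gold = (0.25·3.7/0.115)^(1/0.75) ≈ 16.1160.

k_gold ≈ 16.116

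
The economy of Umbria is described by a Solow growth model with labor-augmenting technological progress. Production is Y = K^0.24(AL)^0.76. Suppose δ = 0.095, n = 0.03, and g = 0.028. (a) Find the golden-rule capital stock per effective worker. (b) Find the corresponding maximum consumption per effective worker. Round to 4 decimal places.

Capital per effective worker breaks even when investment replaces (n + g + δ)·k; here n + g + δ = 0.153.
Setting f'(k) = n+g+δ gives 0.24·k^(0.24−1) = 0.153, hence k_gold = (0.24/0.153)^(1/0.76) ≈ 1.8083.
y_gold = 1.8083^0.24 ≈ 1.1528; c_gold = y_gold − 0.153·k_gold ≈ 0.8761.

(a) k_gold ≈ 1.8083; (b) c_gold ≈ 0.8761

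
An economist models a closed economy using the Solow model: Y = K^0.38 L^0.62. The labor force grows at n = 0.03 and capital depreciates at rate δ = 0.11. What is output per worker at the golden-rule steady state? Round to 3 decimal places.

y_gold ≈ 1.844

The effective depreciation rate is n + δ = 0.03 + 0.11 = 0.14.
Setting f'(k) = n+δ gives 0.38·k^(0.38−1) = 0.14, hence k_gold = (0.38/0.14)^(1/0.62) ≈ 5.0055.
Output: y_gold = k_gold^0.38 = 5.0055^0.38 ≈ 1.8441.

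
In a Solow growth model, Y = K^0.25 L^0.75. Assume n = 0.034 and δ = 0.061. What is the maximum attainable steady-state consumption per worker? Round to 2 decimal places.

Break-even investment rate: n + δ = 0.034 + 0.061 = 0.095.
Maximizing c = f(k) − (n+δ)·k gives f'(k) = n+δ, i.e. 0.25·k^(0.25−1) = 0.095, so k_gold = (0.25/0.095)^(1/0.75) ≈ 3.6332.
y_gold = 3.6332^0.25 ≈ 1.3806.
c_gold = y_gold − (n+δ)·k_gold = 1.3806 − 0.095·3.6332 ≈ 1.0355.

c_gold ≈ 1.04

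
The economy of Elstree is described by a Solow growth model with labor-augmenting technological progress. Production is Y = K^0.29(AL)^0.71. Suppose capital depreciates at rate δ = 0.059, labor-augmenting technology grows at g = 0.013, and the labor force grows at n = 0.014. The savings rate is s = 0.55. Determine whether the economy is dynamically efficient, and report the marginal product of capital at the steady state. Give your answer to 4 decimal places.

Capital per effective worker breaks even when investment replaces (n + g + δ)·k; here n + g + δ = 0.086.
Steady-state k*: s·k^0.29 = 0.086·k gives k* = (0.55/0.086)^(1/0.71) ≈ 13.6465.
MPK = 0.29·13.6465^(-0.71) ≈ 0.0453.
MPK < n+g+δ = 0.086, so the economy is dynamically inefficient (over-saving).

dynamically inefficient; MPK ≈ 0.0453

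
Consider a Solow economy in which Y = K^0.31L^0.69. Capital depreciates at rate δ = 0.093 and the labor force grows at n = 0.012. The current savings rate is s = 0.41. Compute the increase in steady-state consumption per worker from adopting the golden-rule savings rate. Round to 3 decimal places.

The effective depreciation rate is n + δ = 0.012 + 0.093 = 0.105.
Current steady state (s = 0.41): k* = (0.41/0.105)^(1/0.69) ≈ 7.2008, y* = 7.2008^0.31 ≈ 1.8441, c* = (1−0.41)·1.8441 ≈ 1.0880.
Setting f'(k) = n+δ gives 0.31·k^(0.31−1) = 0.105, hence k_gold = (0.31/0.105)^(1/0.69) ≈ 4.8019.
y_gold = 4.8019^0.31 ≈ 1.6264, c_gold = y_gold − 0.105·k_gold ≈ 1.1222.
Gain: Δc = 1.1222 − 1.0880 ≈ 0.0342.

Δc ≈ 0.034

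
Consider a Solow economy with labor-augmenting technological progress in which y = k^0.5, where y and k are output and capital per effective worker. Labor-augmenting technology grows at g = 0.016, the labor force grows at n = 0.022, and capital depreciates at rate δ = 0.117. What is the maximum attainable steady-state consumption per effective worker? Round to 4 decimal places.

c_gold ≈ 1.6129

n + g + δ = 0.022 + 0.016 + 0.117 = 0.155.
Golden rule sets MPK = n+g+δ: 0.5·k^(0.5−1) = 0.155, so k_gold = (0.5/0.155)^(1/0.5) ≈ 10.4058.
y_gold = 10.4058^0.5 ≈ 3.2258.
c_gold = y_gold − (n+g+δ)·k_gold = 3.2258 − 0.155·10.4058 ≈ 1.6129.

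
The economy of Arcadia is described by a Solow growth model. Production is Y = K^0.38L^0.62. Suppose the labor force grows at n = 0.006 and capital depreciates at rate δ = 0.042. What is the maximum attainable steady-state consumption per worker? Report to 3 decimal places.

Capital per worker breaks even when investment replaces (n + δ)·k; here n + δ = 0.048.
Setting f'(k) = n+δ gives 0.38·k^(0.38−1) = 0.048, hence k_gold = (0.38/0.048)^(1/0.62) ≈ 28.1360.
y_gold = 28.1360^0.38 ≈ 3.5540.
c_gold = y_gold − (n+δ)·k_gold = 3.5540 − 0.048·28.1360 ≈ 2.2035.

c_gold ≈ 2.203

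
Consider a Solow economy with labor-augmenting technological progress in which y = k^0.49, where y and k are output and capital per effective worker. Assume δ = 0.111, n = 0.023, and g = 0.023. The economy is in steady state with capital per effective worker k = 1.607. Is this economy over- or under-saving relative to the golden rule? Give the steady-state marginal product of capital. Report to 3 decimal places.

Break-even investment rate: n + g + δ = 0.023 + 0.023 + 0.111 = 0.157.
MPK = 0.49·k^(0.49−1) = 0.49·1.607^(-0.51) ≈ 0.3847.
MPK > 0.157, so the economy is dynamically efficient (under-saving).

under-saving; MPK ≈ 0.385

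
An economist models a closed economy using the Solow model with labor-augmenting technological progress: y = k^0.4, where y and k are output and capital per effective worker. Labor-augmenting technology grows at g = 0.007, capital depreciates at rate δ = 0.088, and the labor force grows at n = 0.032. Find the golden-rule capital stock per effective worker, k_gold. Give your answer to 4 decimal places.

Capital per effective worker breaks even when investment replaces (n + g + δ)·k; here n + g + δ = 0.127.
Setting f'(k) = n+g+δ gives 0.4·k^(0.4−1) = 0.127, hence k_gold = (0.4/0.127)^(1/0.6) ≈ 6.7675.

k_gold ≈ 6.7675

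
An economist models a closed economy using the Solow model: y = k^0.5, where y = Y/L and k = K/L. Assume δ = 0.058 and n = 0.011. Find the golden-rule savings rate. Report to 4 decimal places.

s_gold = 0.5000

Break-even investment rate: n + δ = 0.011 + 0.058 = 0.069.
At the golden rule MPK = n+δ, and in any Cobb-Douglas steady state s = (n+δ)·k/y = MPK·k/y = capital's share 0.5.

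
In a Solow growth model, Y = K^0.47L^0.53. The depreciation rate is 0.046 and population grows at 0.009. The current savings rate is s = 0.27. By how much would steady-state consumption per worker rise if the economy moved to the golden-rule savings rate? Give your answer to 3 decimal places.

Break-even investment rate: n + δ = 0.009 + 0.046 = 0.055.
Current steady state (s = 0.27): k* = (0.27/0.055)^(1/0.53) ≈ 20.1268, y* = 20.1268^0.47 ≈ 4.0999, c* = (1−0.27)·4.0999 ≈ 2.9929.
Golden rule sets MPK = n+δ: 0.47·k^(0.47−1) = 0.055, so k_gold = (0.47/0.055)^(1/0.53) ≈ 57.2784.
y_gold = 57.2784^0.47 ≈ 6.7028, c_gold = y_gold − 0.055·k_gold ≈ 3.5525.
Gain: Δc = 3.5525 − 2.9929 ≈ 0.5595.

Δc ≈ 0.560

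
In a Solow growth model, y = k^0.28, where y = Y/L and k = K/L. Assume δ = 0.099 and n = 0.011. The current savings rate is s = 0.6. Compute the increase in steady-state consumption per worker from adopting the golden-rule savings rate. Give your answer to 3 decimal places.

Δc ≈ 0.262

Capital per worker breaks even when investment replaces (n + δ)·k; here n + δ = 0.11.
Current steady state (s = 0.6): k* = (0.6/0.11)^(1/0.72) ≈ 10.5506, y* = 10.5506^0.28 ≈ 1.9343, c* = (1−0.6)·1.9343 ≈ 0.7737.
Setting f'(k) = n+δ gives 0.28·k^(0.28−1) = 0.11, hence k_gold = (0.28/0.11)^(1/0.72) ≈ 3.6607.
y_gold = 3.6607^0.28 ≈ 1.4381, c_gold = y_gold − 0.11·k_gold ≈ 1.0355.
Gain: Δc = 1.0355 − 0.7737 ≈ 0.2617.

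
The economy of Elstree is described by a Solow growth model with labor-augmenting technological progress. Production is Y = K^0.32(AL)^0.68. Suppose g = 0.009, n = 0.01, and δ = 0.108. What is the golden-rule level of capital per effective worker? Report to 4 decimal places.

n + g + δ = 0.01 + 0.009 + 0.108 = 0.127.
Maximizing c = f(k) − (n+g+δ)·k gives f'(k) = n+g+δ, i.e. 0.32·k^(0.32−1) = 0.127, so k_gold = (0.32/0.127)^(1/0.68) ≈ 3.8924.

k_gold ≈ 3.8924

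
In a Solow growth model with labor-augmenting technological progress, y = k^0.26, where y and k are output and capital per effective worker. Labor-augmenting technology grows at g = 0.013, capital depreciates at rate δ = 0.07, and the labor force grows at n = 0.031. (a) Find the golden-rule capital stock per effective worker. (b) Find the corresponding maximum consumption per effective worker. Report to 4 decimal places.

(a) k_gold ≈ 3.0470; (b) c_gold ≈ 0.9886

The effective depreciation rate is n + g + δ = 0.031 + 0.013 + 0.07 = 0.114.
Maximizing c = f(k) − (n+g+δ)·k gives f'(k) = n+g+δ, i.e. 0.26·k^(0.26−1) = 0.114, so k_gold = (0.26/0.114)^(1/0.74) ≈ 3.0470.
y_gold = 3.0470^0.26 ≈ 1.3360; c_gold = y_gold − 0.114·k_gold ≈ 0.9886.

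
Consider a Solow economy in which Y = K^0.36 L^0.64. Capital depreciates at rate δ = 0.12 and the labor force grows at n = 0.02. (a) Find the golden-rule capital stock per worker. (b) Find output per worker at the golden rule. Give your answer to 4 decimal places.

Break-even investment rate: n + δ = 0.02 + 0.12 = 0.14.
At the golden rule the marginal product of capital equals n+δ: 0.36·k^(0.36−1) = 0.14. Solving, k_gold = (0.36/0.14)^(1/0.64) ≈ 4.3742.
y_gold = 4.3742^0.36 ≈ 1.7011.

(a) k_gold ≈ 4.3742; (b) y_gold ≈ 1.7011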